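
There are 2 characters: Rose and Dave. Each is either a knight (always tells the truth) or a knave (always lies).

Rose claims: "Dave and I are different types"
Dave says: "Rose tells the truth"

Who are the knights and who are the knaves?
Rose is a knave.
Dave is a knave.

Verification:
- Rose (knave) says "Dave and I are different types" - this is FALSE (a lie) because Rose is a knave and Dave is a knave.
- Dave (knave) says "Rose tells the truth" - this is FALSE (a lie) because Rose is a knave.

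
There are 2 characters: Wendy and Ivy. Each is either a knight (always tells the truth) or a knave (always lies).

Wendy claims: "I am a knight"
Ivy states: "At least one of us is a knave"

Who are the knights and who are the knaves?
Wendy is a knave.
Ivy is a knight.

Verification:
- Wendy (knave) says "I am a knight" - this is FALSE (a lie) because Wendy is a knave.
- Ivy (knight) says "At least one of us is a knave" - this is TRUE because Wendy is a knave.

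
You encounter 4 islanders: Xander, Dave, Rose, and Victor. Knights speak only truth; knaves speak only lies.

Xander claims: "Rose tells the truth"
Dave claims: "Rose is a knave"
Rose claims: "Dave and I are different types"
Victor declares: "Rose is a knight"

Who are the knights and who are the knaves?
Xander is a knight.
Dave is a knave.
Rose is a knight.
Victor is a knight.

Verification:
- Xander (knight) says "Rose tells the truth" - this is TRUE because Rose is a knight.
- Dave (knave) says "Rose is a knave" - this is FALSE (a lie) because Rose is a knight.
- Rose (knight) says "Dave and I are different types" - this is TRUE because Rose is a knight and Dave is a knave.
- Victor (knight) says "Rose is a knight" - this is TRUE because Rose is a knight.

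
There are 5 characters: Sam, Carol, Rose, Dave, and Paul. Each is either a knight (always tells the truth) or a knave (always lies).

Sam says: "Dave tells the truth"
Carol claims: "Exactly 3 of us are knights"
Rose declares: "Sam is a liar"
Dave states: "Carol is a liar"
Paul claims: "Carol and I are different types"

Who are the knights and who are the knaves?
Sam is a knight.
Carol is a knave.
Rose is a knave.
Dave is a knight.
Paul is a knave.

Verification:
- Sam (knight) says "Dave tells the truth" - this is TRUE because Dave is a knight.
- Carol (knave) says "Exactly 3 of us are knights" - this is FALSE (a lie) because there are 2 knights.
- Rose (knave) says "Sam is a liar" - this is FALSE (a lie) because Sam is a knight.
- Dave (knight) says "Carol is a liar" - this is TRUE because Carol is a knave.
- Paul (knave) says "Carol and I are different types" - this is FALSE (a lie) because Paul is a knave and Carol is a knave.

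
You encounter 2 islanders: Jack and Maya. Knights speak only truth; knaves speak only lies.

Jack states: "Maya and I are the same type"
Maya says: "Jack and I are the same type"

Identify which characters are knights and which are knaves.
Jack is a knight.
Maya is a knight.

Verification:
- Jack (knight) says "Maya and I are the same type" - this is TRUE because Jack is a knight and Maya is a knight.
- Maya (knight) says "Jack and I are the same type" - this is TRUE because Maya is a knight and Jack is a knight.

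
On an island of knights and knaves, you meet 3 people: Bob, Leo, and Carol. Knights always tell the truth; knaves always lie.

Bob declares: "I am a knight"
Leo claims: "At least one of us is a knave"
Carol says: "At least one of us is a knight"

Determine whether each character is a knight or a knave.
Bob is a knave.
Leo is a knight.
Carol is a knight.

Verification:
- Bob (knave) says "I am a knight" - this is FALSE (a lie) because Bob is a knave.
- Leo (knight) says "At least one of us is a knave" - this is TRUE because Bob is a knave.
- Carol (knight) says "At least one of us is a knight" - this is TRUE because Leo and Carol are knights.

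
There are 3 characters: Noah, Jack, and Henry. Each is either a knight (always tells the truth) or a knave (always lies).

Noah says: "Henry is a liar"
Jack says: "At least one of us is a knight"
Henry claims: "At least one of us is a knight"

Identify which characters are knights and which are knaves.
Noah is a knave.
Jack is a knight.
Henry is a knight.

Verification:
- Noah (knave) says "Henry is a liar" - this is FALSE (a lie) because Henry is a knight.
- Jack (knight) says "At least one of us is a knight" - this is TRUE because Jack and Henry are knights.
- Henry (knight) says "At least one of us is a knight" - this is TRUE because Jack and Henry are knights.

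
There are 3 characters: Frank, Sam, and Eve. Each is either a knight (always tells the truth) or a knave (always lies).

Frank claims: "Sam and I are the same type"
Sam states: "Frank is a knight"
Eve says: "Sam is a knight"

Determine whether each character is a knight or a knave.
Frank is a knight.
Sam is a knight.
Eve is a knight.

Verification:
- Frank (knight) says "Sam and I are the same type" - this is TRUE because Frank is a knight and Sam is a knight.
- Sam (knight) says "Frank is a knight" - this is TRUE because Frank is a knight.
- Eve (knight) says "Sam is a knight" - this is TRUE because Sam is a knight.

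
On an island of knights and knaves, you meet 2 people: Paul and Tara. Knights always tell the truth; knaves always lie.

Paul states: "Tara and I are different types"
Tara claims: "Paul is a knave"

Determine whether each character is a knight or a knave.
Paul is a knight.
Tara is a knave.

Verification:
- Paul (knight) says "Tara and I are different types" - this is TRUE because Paul is a knight and Tara is a knave.
- Tara (knave) says "Paul is a knave" - this is FALSE (a lie) because Paul is a knight.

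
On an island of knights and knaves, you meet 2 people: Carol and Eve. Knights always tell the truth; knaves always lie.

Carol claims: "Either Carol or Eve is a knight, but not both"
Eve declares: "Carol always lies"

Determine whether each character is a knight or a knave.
Carol is a knight.
Eve is a knave.

Verification:
- Carol (knight) says "Either Carol or Eve is a knight, but not both" - this is TRUE because Carol is a knight and Eve is a knave.
- Eve (knave) says "Carol always lies" - this is FALSE (a lie) because Carol is a knight.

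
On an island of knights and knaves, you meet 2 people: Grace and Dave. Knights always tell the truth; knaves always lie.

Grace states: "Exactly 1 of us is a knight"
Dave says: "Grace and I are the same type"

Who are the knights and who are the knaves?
Grace is a knight.
Dave is a knave.

Verification:
- Grace (knight) says "Exactly 1 of us is a knight" - this is TRUE because there are 1 knights.
- Dave (knave) says "Grace and I are the same type" - this is FALSE (a lie) because Dave is a knave and Grace is a knight.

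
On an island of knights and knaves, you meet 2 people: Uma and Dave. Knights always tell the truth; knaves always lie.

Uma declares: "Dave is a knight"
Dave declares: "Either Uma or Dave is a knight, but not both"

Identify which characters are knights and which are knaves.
Uma is a knave.
Dave is a knave.

Verification:
- Uma (knave) says "Dave is a knight" - this is FALSE (a lie) because Dave is a knave.
- Dave (knave) says "Either Uma or Dave is a knight, but not both" - this is FALSE (a lie) because Uma is a knave and Dave is a knave.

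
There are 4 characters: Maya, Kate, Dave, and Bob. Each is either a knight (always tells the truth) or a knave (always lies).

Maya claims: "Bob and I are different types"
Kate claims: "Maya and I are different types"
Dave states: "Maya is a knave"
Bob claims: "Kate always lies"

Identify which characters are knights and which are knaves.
Maya is a knave.
Kate is a knight.
Dave is a knight.
Bob is a knave.

Verification:
- Maya (knave) says "Bob and I are different types" - this is FALSE (a lie) because Maya is a knave and Bob is a knave.
- Kate (knight) says "Maya and I are different types" - this is TRUE because Kate is a knight and Maya is a knave.
- Dave (knight) says "Maya is a knave" - this is TRUE because Maya is a knave.
- Bob (knave) says "Kate always lies" - this is FALSE (a lie) because Kate is a knight.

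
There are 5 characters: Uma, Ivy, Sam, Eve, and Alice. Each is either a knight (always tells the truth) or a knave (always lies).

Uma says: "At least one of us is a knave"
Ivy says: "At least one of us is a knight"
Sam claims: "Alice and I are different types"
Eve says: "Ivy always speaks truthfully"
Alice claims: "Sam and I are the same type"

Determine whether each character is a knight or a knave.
Uma is a knight.
Ivy is a knight.
Sam is a knight.
Eve is a knight.
Alice is a knave.

Verification:
- Uma (knight) says "At least one of us is a knave" - this is TRUE because Alice is a knave.
- Ivy (knight) says "At least one of us is a knight" - this is TRUE because Uma, Ivy, Sam, and Eve are knights.
- Sam (knight) says "Alice and I are different types" - this is TRUE because Sam is a knight and Alice is a knave.
- Eve (knight) says "Ivy always speaks truthfully" - this is TRUE because Ivy is a knight.
- Alice (knave) says "Sam and I are the same type" - this is FALSE (a lie) because Alice is a knave and Sam is a knight.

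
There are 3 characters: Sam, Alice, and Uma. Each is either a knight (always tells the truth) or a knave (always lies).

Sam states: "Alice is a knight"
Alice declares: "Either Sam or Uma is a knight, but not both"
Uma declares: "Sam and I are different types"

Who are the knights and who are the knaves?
Sam is a knave.
Alice is a knave.
Uma is a knave.

Verification:
- Sam (knave) says "Alice is a knight" - this is FALSE (a lie) because Alice is a knave.
- Alice (knave) says "Either Sam or Uma is a knight, but not both" - this is FALSE (a lie) because Sam is a knave and Uma is a knave.
- Uma (knave) says "Sam and I are different types" - this is FALSE (a lie) because Uma is a knave and Sam is a knave.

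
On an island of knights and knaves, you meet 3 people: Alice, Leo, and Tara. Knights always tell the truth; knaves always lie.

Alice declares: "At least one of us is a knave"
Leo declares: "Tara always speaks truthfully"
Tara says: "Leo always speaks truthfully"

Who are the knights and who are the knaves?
Alice is a knight.
Leo is a knave.
Tara is a knave.

Verification:
- Alice (knight) says "At least one of us is a knave" - this is TRUE because Leo and Tara are knaves.
- Leo (knave) says "Tara always speaks truthfully" - this is FALSE (a lie) because Tara is a knave.
- Tara (knave) says "Leo always speaks truthfully" - this is FALSE (a lie) because Leo is a knave.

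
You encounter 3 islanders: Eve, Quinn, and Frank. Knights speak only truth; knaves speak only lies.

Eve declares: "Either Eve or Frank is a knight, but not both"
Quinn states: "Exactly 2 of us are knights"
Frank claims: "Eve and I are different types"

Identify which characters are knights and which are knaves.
Eve is a knave.
Quinn is a knave.
Frank is a knave.

Verification:
- Eve (knave) says "Either Eve or Frank is a knight, but not both" - this is FALSE (a lie) because Eve is a knave and Frank is a knave.
- Quinn (knave) says "Exactly 2 of us are knights" - this is FALSE (a lie) because there are 0 knights.
- Frank (knave) says "Eve and I are different types" - this is FALSE (a lie) because Frank is a knave and Eve is a knave.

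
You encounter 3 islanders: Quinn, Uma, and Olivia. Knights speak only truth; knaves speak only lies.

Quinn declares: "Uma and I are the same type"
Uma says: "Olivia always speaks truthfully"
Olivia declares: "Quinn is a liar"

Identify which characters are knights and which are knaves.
Quinn is a knave.
Uma is a knight.
Olivia is a knight.

Verification:
- Quinn (knave) says "Uma and I are the same type" - this is FALSE (a lie) because Quinn is a knave and Uma is a knight.
- Uma (knight) says "Olivia always speaks truthfully" - this is TRUE because Olivia is a knight.
- Olivia (knight) says "Quinn is a liar" - this is TRUE because Quinn is a knave.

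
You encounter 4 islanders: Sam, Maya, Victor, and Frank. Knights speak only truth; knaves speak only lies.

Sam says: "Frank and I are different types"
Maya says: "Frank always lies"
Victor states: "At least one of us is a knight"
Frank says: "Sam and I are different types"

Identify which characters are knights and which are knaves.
Sam is a knave.
Maya is a knight.
Victor is a knight.
Frank is a knave.

Verification:
- Sam (knave) says "Frank and I are different types" - this is FALSE (a lie) because Sam is a knave and Frank is a knave.
- Maya (knight) says "Frank always lies" - this is TRUE because Frank is a knave.
- Victor (knight) says "At least one of us is a knight" - this is TRUE because Maya and Victor are knights.
- Frank (knave) says "Sam and I are different types" - this is FALSE (a lie) because Frank is a knave and Sam is a knave.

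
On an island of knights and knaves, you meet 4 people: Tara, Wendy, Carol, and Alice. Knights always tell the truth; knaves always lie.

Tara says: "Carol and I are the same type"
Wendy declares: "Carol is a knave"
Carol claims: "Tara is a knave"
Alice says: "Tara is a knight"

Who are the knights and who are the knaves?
Tara is a knave.
Wendy is a knave.
Carol is a knight.
Alice is a knave.

Verification:
- Tara (knave) says "Carol and I are the same type" - this is FALSE (a lie) because Tara is a knave and Carol is a knight.
- Wendy (knave) says "Carol is a knave" - this is FALSE (a lie) because Carol is a knight.
- Carol (knight) says "Tara is a knave" - this is TRUE because Tara is a knave.
- Alice (knave) says "Tara is a knight" - this is FALSE (a lie) because Tara is a knave.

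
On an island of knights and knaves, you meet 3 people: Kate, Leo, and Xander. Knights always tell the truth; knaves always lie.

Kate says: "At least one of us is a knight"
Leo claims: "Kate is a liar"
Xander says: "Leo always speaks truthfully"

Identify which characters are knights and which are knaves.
Kate is a knight.
Leo is a knave.
Xander is a knave.

Verification:
- Kate (knight) says "At least one of us is a knight" - this is TRUE because Kate is a knight.
- Leo (knave) says "Kate is a liar" - this is FALSE (a lie) because Kate is a knight.
- Xander (knave) says "Leo always speaks truthfully" - this is FALSE (a lie) because Leo is a knave.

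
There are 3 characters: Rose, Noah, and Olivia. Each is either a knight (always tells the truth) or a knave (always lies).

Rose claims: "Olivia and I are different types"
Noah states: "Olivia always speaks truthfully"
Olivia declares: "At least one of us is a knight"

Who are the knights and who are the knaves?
Rose is a knave.
Noah is a knave.
Olivia is a knave.

Verification:
- Rose (knave) says "Olivia and I are different types" - this is FALSE (a lie) because Rose is a knave and Olivia is a knave.
- Noah (knave) says "Olivia always speaks truthfully" - this is FALSE (a lie) because Olivia is a knave.
- Olivia (knave) says "At least one of us is a knight" - this is FALSE (a lie) because no one is a knight.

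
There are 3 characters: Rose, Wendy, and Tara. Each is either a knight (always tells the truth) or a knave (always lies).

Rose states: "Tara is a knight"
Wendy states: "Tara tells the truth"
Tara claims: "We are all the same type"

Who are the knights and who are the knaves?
Rose is a knight.
Wendy is a knight.
Tara is a knight.

Verification:
- Rose (knight) says "Tara is a knight" - this is TRUE because Tara is a knight.
- Wendy (knight) says "Tara tells the truth" - this is TRUE because Tara is a knight.
- Tara (knight) says "We are all the same type" - this is TRUE because Rose, Wendy, and Tara are knights.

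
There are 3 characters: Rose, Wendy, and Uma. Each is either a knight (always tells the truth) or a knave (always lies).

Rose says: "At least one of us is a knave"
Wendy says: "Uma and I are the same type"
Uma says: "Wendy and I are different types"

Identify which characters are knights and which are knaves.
Rose is a knight.
Wendy is a knave.
Uma is a knight.

Verification:
- Rose (knight) says "At least one of us is a knave" - this is TRUE because Wendy is a knave.
- Wendy (knave) says "Uma and I are the same type" - this is FALSE (a lie) because Wendy is a knave and Uma is a knight.
- Uma (knight) says "Wendy and I are different types" - this is TRUE because Uma is a knight and Wendy is a knave.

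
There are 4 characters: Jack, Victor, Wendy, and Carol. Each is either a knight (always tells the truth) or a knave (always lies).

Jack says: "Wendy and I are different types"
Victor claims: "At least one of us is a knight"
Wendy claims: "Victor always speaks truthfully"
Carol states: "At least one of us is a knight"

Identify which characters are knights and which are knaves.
Jack is a knave.
Victor is a knave.
Wendy is a knave.
Carol is a knave.

Verification:
- Jack (knave) says "Wendy and I are different types" - this is FALSE (a lie) because Jack is a knave and Wendy is a knave.
- Victor (knave) says "At least one of us is a knight" - this is FALSE (a lie) because no one is a knight.
- Wendy (knave) says "Victor always speaks truthfully" - this is FALSE (a lie) because Victor is a knave.
- Carol (knave) says "At least one of us is a knight" - this is FALSE (a lie) because no one is a knight.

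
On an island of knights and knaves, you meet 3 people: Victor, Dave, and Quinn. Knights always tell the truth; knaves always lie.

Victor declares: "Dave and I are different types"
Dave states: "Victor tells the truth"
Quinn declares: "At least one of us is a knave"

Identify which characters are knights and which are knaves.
Victor is a knave.
Dave is a knave.
Quinn is a knight.

Verification:
- Victor (knave) says "Dave and I are different types" - this is FALSE (a lie) because Victor is a knave and Dave is a knave.
- Dave (knave) says "Victor tells the truth" - this is FALSE (a lie) because Victor is a knave.
- Quinn (knight) says "At least one of us is a knave" - this is TRUE because Victor and Dave are knaves.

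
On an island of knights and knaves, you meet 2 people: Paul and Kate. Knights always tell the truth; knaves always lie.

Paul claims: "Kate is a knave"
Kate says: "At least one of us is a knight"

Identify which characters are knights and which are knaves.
Paul is a knave.
Kate is a knight.

Verification:
- Paul (knave) says "Kate is a knave" - this is FALSE (a lie) because Kate is a knight.
- Kate (knight) says "At least one of us is a knight" - this is TRUE because Kate is a knight.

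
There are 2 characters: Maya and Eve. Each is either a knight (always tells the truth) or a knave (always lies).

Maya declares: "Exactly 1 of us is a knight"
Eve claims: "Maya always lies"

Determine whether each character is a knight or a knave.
Maya is a knight.
Eve is a knave.

Verification:
- Maya (knight) says "Exactly 1 of us is a knight" - this is TRUE because there are 1 knights.
- Eve (knave) says "Maya always lies" - this is FALSE (a lie) because Maya is a knight.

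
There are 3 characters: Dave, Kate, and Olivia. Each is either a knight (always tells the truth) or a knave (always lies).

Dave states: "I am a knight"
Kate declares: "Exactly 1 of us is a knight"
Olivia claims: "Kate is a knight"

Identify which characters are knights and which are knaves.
Dave is a knave.
Kate is a knave.
Olivia is a knave.

Verification:
- Dave (knave) says "I am a knight" - this is FALSE (a lie) because Dave is a knave.
- Kate (knave) says "Exactly 1 of us is a knight" - this is FALSE (a lie) because there are 0 knights.
- Olivia (knave) says "Kate is a knight" - this is FALSE (a lie) because Kate is a knave.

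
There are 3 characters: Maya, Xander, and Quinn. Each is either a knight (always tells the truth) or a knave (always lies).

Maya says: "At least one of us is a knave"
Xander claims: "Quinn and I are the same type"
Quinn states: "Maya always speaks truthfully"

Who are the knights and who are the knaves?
Maya is a knight.
Xander is a knave.
Quinn is a knight.

Verification:
- Maya (knight) says "At least one of us is a knave" - this is TRUE because Xander is a knave.
- Xander (knave) says "Quinn and I are the same type" - this is FALSE (a lie) because Xander is a knave and Quinn is a knight.
- Quinn (knight) says "Maya always speaks truthfully" - this is TRUE because Maya is a knight.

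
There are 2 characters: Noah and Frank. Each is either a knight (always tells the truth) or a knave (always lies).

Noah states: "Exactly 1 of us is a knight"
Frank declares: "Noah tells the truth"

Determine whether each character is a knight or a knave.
Noah is a knave.
Frank is a knave.

Verification:
- Noah (knave) says "Exactly 1 of us is a knight" - this is FALSE (a lie) because there are 0 knights.
- Frank (knave) says "Noah tells the truth" - this is FALSE (a lie) because Noah is a knave.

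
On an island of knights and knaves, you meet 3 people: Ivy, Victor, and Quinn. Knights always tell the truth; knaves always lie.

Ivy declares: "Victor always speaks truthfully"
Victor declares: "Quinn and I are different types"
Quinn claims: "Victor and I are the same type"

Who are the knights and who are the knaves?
Ivy is a knight.
Victor is a knight.
Quinn is a knave.

Verification:
- Ivy (knight) says "Victor always speaks truthfully" - this is TRUE because Victor is a knight.
- Victor (knight) says "Quinn and I are different types" - this is TRUE because Victor is a knight and Quinn is a knave.
- Quinn (knave) says "Victor and I are the same type" - this is FALSE (a lie) because Quinn is a knave and Victor is a knight.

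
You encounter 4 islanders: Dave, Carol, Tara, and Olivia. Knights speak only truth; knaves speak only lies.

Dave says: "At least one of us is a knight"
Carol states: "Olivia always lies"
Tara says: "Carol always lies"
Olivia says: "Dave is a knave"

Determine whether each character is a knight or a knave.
Dave is a knight.
Carol is a knight.
Tara is a knave.
Olivia is a knave.

Verification:
- Dave (knight) says "At least one of us is a knight" - this is TRUE because Dave and Carol are knights.
- Carol (knight) says "Olivia always lies" - this is TRUE because Olivia is a knave.
- Tara (knave) says "Carol always lies" - this is FALSE (a lie) because Carol is a knight.
- Olivia (knave) says "Dave is a knave" - this is FALSE (a lie) because Dave is a knight.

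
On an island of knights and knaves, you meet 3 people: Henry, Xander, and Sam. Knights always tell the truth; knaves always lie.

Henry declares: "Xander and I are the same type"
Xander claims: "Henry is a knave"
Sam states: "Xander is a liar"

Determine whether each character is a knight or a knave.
Henry is a knave.
Xander is a knight.
Sam is a knave.

Verification:
- Henry (knave) says "Xander and I are the same type" - this is FALSE (a lie) because Henry is a knave and Xander is a knight.
- Xander (knight) says "Henry is a knave" - this is TRUE because Henry is a knave.
- Sam (knave) says "Xander is a liar" - this is FALSE (a lie) because Xander is a knight.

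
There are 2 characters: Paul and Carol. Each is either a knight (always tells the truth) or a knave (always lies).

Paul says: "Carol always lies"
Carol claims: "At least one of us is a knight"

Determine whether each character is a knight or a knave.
Paul is a knave.
Carol is a knight.

Verification:
- Paul (knave) says "Carol always lies" - this is FALSE (a lie) because Carol is a knight.
- Carol (knight) says "At least one of us is a knight" - this is TRUE because Carol is a knight.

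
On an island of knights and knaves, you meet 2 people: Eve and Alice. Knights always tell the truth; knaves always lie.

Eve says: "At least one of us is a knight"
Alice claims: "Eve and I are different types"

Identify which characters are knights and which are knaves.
Eve is a knave.
Alice is a knave.

Verification:
- Eve (knave) says "At least one of us is a knight" - this is FALSE (a lie) because no one is a knight.
- Alice (knave) says "Eve and I are different types" - this is FALSE (a lie) because Alice is a knave and Eve is a knave.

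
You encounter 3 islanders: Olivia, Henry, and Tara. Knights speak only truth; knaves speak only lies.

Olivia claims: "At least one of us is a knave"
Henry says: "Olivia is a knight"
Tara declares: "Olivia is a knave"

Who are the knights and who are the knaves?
Olivia is a knight.
Henry is a knight.
Tara is a knave.

Verification:
- Olivia (knight) says "At least one of us is a knave" - this is TRUE because Tara is a knave.
- Henry (knight) says "Olivia is a knight" - this is TRUE because Olivia is a knight.
- Tara (knave) says "Olivia is a knave" - this is FALSE (a lie) because Olivia is a knight.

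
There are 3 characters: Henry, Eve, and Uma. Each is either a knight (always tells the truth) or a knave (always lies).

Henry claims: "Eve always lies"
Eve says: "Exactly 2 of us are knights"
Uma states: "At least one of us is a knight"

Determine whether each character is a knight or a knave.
Henry is a knave.
Eve is a knight.
Uma is a knight.

Verification:
- Henry (knave) says "Eve always lies" - this is FALSE (a lie) because Eve is a knight.
- Eve (knight) says "Exactly 2 of us are knights" - this is TRUE because there are 2 knights.
- Uma (knight) says "At least one of us is a knight" - this is TRUE because Eve and Uma are knights.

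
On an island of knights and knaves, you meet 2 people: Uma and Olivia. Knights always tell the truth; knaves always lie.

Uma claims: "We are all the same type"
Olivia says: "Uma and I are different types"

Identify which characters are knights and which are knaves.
Uma is a knave.
Olivia is a knight.

Verification:
- Uma (knave) says "We are all the same type" - this is FALSE (a lie) because Olivia is a knight and Uma is a knave.
- Olivia (knight) says "Uma and I are different types" - this is TRUE because Olivia is a knight and Uma is a knave.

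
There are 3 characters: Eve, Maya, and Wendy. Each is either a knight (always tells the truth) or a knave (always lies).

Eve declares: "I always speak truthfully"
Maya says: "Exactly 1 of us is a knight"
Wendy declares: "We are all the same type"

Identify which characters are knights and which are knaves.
Eve is a knave.
Maya is a knight.
Wendy is a knave.

Verification:
- Eve (knave) says "I always speak truthfully" - this is FALSE (a lie) because Eve is a knave.
- Maya (knight) says "Exactly 1 of us is a knight" - this is TRUE because there are 1 knights.
- Wendy (knave) says "We are all the same type" - this is FALSE (a lie) because Maya is a knight and Eve and Wendy are knaves.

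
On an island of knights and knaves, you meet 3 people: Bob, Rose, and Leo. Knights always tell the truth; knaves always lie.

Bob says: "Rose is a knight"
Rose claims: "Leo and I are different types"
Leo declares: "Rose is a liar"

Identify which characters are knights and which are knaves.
Bob is a knight.
Rose is a knight.
Leo is a knave.

Verification:
- Bob (knight) says "Rose is a knight" - this is TRUE because Rose is a knight.
- Rose (knight) says "Leo and I are different types" - this is TRUE because Rose is a knight and Leo is a knave.
- Leo (knave) says "Rose is a liar" - this is FALSE (a lie) because Rose is a knight.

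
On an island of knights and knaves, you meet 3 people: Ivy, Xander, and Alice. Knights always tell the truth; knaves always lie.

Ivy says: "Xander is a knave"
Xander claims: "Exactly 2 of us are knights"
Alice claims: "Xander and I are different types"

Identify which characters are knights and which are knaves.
Ivy is a knight.
Xander is a knave.
Alice is a knave.

Verification:
- Ivy (knight) says "Xander is a knave" - this is TRUE because Xander is a knave.
- Xander (knave) says "Exactly 2 of us are knights" - this is FALSE (a lie) because there are 1 knights.
- Alice (knave) says "Xander and I are different types" - this is FALSE (a lie) because Alice is a knave and Xander is a knave.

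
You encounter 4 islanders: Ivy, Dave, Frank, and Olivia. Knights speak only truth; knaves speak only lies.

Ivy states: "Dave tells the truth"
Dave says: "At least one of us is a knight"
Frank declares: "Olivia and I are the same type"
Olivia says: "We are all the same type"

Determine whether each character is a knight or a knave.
Ivy is a knight.
Dave is a knight.
Frank is a knight.
Olivia is a knight.

Verification:
- Ivy (knight) says "Dave tells the truth" - this is TRUE because Dave is a knight.
- Dave (knight) says "At least one of us is a knight" - this is TRUE because Ivy, Dave, Frank, and Olivia are knights.
- Frank (knight) says "Olivia and I are the same type" - this is TRUE because Frank is a knight and Olivia is a knight.
- Olivia (knight) says "We are all the same type" - this is TRUE because Ivy, Dave, Frank, and Olivia are knights.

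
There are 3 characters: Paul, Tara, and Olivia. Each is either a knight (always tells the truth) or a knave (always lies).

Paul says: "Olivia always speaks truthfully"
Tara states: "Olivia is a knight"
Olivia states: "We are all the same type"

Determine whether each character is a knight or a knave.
Paul is a knight.
Tara is a knight.
Olivia is a knight.

Verification:
- Paul (knight) says "Olivia always speaks truthfully" - this is TRUE because Olivia is a knight.
- Tara (knight) says "Olivia is a knight" - this is TRUE because Olivia is a knight.
- Olivia (knight) says "We are all the same type" - this is TRUE because Paul, Tara, and Olivia are knights.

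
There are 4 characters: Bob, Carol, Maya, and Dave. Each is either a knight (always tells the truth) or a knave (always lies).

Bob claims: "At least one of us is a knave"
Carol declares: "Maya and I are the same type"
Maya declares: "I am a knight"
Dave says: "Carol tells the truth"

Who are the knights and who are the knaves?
Bob is a knight.
Carol is a knave.
Maya is a knight.
Dave is a knave.

Verification:
- Bob (knight) says "At least one of us is a knave" - this is TRUE because Carol and Dave are knaves.
- Carol (knave) says "Maya and I are the same type" - this is FALSE (a lie) because Carol is a knave and Maya is a knight.
- Maya (knight) says "I am a knight" - this is TRUE because Maya is a knight.
- Dave (knave) says "Carol tells the truth" - this is FALSE (a lie) because Carol is a knave.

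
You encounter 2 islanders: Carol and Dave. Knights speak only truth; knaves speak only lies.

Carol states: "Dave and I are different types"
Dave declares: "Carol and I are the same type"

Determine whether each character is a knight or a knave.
Carol is a knight.
Dave is a knave.

Verification:
- Carol (knight) says "Dave and I are different types" - this is TRUE because Carol is a knight and Dave is a knave.
- Dave (knave) says "Carol and I are the same type" - this is FALSE (a lie) because Dave is a knave and Carol is a knight.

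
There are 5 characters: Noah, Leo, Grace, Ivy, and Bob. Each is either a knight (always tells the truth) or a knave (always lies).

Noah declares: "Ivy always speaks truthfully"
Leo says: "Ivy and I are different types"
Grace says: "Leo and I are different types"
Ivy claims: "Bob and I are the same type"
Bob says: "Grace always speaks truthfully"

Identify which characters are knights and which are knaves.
Noah is a knave.
Leo is a knave.
Grace is a knight.
Ivy is a knave.
Bob is a knight.

Verification:
- Noah (knave) says "Ivy always speaks truthfully" - this is FALSE (a lie) because Ivy is a knave.
- Leo (knave) says "Ivy and I are different types" - this is FALSE (a lie) because Leo is a knave and Ivy is a knave.
- Grace (knight) says "Leo and I are different types" - this is TRUE because Grace is a knight and Leo is a knave.
- Ivy (knave) says "Bob and I are the same type" - this is FALSE (a lie) because Ivy is a knave and Bob is a knight.
- Bob (knight) says "Grace always speaks truthfully" - this is TRUE because Grace is a knight.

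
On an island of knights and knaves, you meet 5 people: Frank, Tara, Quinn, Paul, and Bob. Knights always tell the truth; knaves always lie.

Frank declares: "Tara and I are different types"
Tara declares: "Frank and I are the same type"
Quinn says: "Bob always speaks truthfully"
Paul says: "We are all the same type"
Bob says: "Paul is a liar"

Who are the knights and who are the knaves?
Frank is a knight.
Tara is a knave.
Quinn is a knight.
Paul is a knave.
Bob is a knight.

Verification:
- Frank (knight) says "Tara and I are different types" - this is TRUE because Frank is a knight and Tara is a knave.
- Tara (knave) says "Frank and I are the same type" - this is FALSE (a lie) because Tara is a knave and Frank is a knight.
- Quinn (knight) says "Bob always speaks truthfully" - this is TRUE because Bob is a knight.
- Paul (knave) says "We are all the same type" - this is FALSE (a lie) because Frank, Quinn, and Bob are knights and Tara and Paul are knaves.
- Bob (knight) says "Paul is a liar" - this is TRUE because Paul is a knave.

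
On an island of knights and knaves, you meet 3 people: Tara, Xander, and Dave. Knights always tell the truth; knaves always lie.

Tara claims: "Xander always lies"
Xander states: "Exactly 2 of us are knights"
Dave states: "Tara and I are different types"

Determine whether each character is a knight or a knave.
Tara is a knave.
Xander is a knight.
Dave is a knight.

Verification:
- Tara (knave) says "Xander always lies" - this is FALSE (a lie) because Xander is a knight.
- Xander (knight) says "Exactly 2 of us are knights" - this is TRUE because there are 2 knights.
- Dave (knight) says "Tara and I are different types" - this is TRUE because Dave is a knight and Tara is a knave.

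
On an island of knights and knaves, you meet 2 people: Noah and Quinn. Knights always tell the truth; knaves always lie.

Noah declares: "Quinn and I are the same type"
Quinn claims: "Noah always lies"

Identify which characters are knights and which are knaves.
Noah is a knave.
Quinn is a knight.

Verification:
- Noah (knave) says "Quinn and I are the same type" - this is FALSE (a lie) because Noah is a knave and Quinn is a knight.
- Quinn (knight) says "Noah always lies" - this is TRUE because Noah is a knave.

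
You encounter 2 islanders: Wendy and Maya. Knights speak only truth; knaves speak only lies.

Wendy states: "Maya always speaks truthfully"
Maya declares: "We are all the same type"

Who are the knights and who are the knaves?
Wendy is a knight.
Maya is a knight.

Verification:
- Wendy (knight) says "Maya always speaks truthfully" - this is TRUE because Maya is a knight.
- Maya (knight) says "We are all the same type" - this is TRUE because Wendy and Maya are knights.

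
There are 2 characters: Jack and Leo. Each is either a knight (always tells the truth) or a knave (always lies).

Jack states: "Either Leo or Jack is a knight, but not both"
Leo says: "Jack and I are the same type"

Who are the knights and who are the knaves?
Jack is a knight.
Leo is a knave.

Verification:
- Jack (knight) says "Either Leo or Jack is a knight, but not both" - this is TRUE because Leo is a knave and Jack is a knight.
- Leo (knave) says "Jack and I are the same type" - this is FALSE (a lie) because Leo is a knave and Jack is a knight.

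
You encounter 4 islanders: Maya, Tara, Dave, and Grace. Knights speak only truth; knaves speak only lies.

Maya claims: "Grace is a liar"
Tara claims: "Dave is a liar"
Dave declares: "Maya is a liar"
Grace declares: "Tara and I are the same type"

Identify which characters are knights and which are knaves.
Maya is a knight.
Tara is a knight.
Dave is a knave.
Grace is a knave.

Verification:
- Maya (knight) says "Grace is a liar" - this is TRUE because Grace is a knave.
- Tara (knight) says "Dave is a liar" - this is TRUE because Dave is a knave.
- Dave (knave) says "Maya is a liar" - this is FALSE (a lie) because Maya is a knight.
- Grace (knave) says "Tara and I are the same type" - this is FALSE (a lie) because Grace is a knave and Tara is a knight.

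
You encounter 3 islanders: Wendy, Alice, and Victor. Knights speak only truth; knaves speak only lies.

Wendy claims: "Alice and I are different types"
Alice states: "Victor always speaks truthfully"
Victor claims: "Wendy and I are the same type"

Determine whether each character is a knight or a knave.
Wendy is a knight.
Alice is a knave.
Victor is a knave.

Verification:
- Wendy (knight) says "Alice and I are different types" - this is TRUE because Wendy is a knight and Alice is a knave.
- Alice (knave) says "Victor always speaks truthfully" - this is FALSE (a lie) because Victor is a knave.
- Victor (knave) says "Wendy and I are the same type" - this is FALSE (a lie) because Victor is a knave and Wendy is a knight.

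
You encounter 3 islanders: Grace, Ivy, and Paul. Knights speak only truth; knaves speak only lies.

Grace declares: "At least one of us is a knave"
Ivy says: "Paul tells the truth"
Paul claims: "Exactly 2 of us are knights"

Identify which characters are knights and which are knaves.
Grace is a knight.
Ivy is a knave.
Paul is a knave.

Verification:
- Grace (knight) says "At least one of us is a knave" - this is TRUE because Ivy and Paul are knaves.
- Ivy (knave) says "Paul tells the truth" - this is FALSE (a lie) because Paul is a knave.
- Paul (knave) says "Exactly 2 of us are knights" - this is FALSE (a lie) because there are 1 knights.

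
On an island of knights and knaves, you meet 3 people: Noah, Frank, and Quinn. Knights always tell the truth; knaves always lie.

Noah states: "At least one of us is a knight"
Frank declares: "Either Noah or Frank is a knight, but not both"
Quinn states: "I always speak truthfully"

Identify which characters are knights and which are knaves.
Noah is a knave.
Frank is a knave.
Quinn is a knave.

Verification:
- Noah (knave) says "At least one of us is a knight" - this is FALSE (a lie) because no one is a knight.
- Frank (knave) says "Either Noah or Frank is a knight, but not both" - this is FALSE (a lie) because Noah is a knave and Frank is a knave.
- Quinn (knave) says "I always speak truthfully" - this is FALSE (a lie) because Quinn is a knave.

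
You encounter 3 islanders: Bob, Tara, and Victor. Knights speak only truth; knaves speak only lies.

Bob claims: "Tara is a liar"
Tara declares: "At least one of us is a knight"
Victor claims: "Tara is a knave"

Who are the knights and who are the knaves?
Bob is a knave.
Tara is a knight.
Victor is a knave.

Verification:
- Bob (knave) says "Tara is a liar" - this is FALSE (a lie) because Tara is a knight.
- Tara (knight) says "At least one of us is a knight" - this is TRUE because Tara is a knight.
- Victor (knave) says "Tara is a knave" - this is FALSE (a lie) because Tara is a knight.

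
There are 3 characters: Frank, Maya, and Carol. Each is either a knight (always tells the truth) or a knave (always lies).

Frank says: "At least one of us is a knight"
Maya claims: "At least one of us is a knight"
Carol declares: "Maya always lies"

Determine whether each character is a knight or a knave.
Frank is a knight.
Maya is a knight.
Carol is a knave.

Verification:
- Frank (knight) says "At least one of us is a knight" - this is TRUE because Frank and Maya are knights.
- Maya (knight) says "At least one of us is a knight" - this is TRUE because Frank and Maya are knights.
- Carol (knave) says "Maya always lies" - this is FALSE (a lie) because Maya is a knight.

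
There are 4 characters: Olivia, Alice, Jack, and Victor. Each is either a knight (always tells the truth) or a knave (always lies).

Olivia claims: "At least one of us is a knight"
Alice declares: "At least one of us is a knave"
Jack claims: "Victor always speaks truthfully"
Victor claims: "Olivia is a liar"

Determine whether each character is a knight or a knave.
Olivia is a knight.
Alice is a knight.
Jack is a knave.
Victor is a knave.

Verification:
- Olivia (knight) says "At least one of us is a knight" - this is TRUE because Olivia and Alice are knights.
- Alice (knight) says "At least one of us is a knave" - this is TRUE because Jack and Victor are knaves.
- Jack (knave) says "Victor always speaks truthfully" - this is FALSE (a lie) because Victor is a knave.
- Victor (knave) says "Olivia is a liar" - this is FALSE (a lie) because Olivia is a knight.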